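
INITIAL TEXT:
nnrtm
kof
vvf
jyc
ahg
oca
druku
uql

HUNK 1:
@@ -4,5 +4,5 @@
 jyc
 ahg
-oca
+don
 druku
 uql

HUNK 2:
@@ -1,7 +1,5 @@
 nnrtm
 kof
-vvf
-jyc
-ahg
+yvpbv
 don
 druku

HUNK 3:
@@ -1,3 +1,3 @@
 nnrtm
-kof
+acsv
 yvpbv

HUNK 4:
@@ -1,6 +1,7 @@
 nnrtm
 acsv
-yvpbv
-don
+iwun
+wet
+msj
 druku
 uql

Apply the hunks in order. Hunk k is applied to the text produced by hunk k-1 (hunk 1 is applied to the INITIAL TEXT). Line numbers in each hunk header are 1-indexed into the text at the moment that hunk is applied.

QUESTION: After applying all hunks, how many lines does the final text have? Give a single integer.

Hunk 1: at line 4 remove [oca] add [don] -> 8 lines: nnrtm kof vvf jyc ahg don druku uql
Hunk 2: at line 1 remove [vvf,jyc,ahg] add [yvpbv] -> 6 lines: nnrtm kof yvpbv don druku uql
Hunk 3: at line 1 remove [kof] add [acsv] -> 6 lines: nnrtm acsv yvpbv don druku uql
Hunk 4: at line 1 remove [yvpbv,don] add [iwun,wet,msj] -> 7 lines: nnrtm acsv iwun wet msj druku uql
Final line count: 7

Answer: 7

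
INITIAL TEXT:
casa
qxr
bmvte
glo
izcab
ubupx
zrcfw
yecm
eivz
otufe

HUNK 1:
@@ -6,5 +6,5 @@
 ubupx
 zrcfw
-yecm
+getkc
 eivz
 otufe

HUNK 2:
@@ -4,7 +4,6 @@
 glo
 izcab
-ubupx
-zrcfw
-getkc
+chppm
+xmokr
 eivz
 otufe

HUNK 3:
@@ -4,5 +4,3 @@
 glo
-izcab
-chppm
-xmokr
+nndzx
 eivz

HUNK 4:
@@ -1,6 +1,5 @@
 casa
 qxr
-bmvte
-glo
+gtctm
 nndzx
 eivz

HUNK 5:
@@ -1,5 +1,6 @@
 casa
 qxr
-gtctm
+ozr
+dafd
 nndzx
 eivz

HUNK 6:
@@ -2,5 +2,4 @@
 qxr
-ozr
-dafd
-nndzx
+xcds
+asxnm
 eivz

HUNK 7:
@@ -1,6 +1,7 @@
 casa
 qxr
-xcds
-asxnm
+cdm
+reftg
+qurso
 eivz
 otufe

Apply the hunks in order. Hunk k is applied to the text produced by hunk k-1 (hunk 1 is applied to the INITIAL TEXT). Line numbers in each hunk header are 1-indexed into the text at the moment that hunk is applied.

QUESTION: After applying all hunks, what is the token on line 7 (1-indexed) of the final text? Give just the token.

Answer: otufe

Derivation:
Hunk 1: at line 6 remove [yecm] add [getkc] -> 10 lines: casa qxr bmvte glo izcab ubupx zrcfw getkc eivz otufe
Hunk 2: at line 4 remove [ubupx,zrcfw,getkc] add [chppm,xmokr] -> 9 lines: casa qxr bmvte glo izcab chppm xmokr eivz otufe
Hunk 3: at line 4 remove [izcab,chppm,xmokr] add [nndzx] -> 7 lines: casa qxr bmvte glo nndzx eivz otufe
Hunk 4: at line 1 remove [bmvte,glo] add [gtctm] -> 6 lines: casa qxr gtctm nndzx eivz otufe
Hunk 5: at line 1 remove [gtctm] add [ozr,dafd] -> 7 lines: casa qxr ozr dafd nndzx eivz otufe
Hunk 6: at line 2 remove [ozr,dafd,nndzx] add [xcds,asxnm] -> 6 lines: casa qxr xcds asxnm eivz otufe
Hunk 7: at line 1 remove [xcds,asxnm] add [cdm,reftg,qurso] -> 7 lines: casa qxr cdm reftg qurso eivz otufe
Final line 7: otufe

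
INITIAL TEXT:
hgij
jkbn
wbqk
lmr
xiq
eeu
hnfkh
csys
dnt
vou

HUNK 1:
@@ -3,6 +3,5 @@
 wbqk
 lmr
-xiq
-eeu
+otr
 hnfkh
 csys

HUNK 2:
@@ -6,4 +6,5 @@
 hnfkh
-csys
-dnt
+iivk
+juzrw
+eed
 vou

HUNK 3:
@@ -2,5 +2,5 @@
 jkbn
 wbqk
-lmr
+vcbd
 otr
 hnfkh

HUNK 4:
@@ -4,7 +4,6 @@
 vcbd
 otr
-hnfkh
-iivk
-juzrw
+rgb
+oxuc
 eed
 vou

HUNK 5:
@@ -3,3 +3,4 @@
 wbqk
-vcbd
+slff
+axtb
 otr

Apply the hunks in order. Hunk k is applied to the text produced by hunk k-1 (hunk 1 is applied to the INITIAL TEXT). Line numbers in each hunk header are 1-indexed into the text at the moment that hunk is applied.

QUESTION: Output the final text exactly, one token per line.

Answer: hgij
jkbn
wbqk
slff
axtb
otr
rgb
oxuc
eed
vou

Derivation:
Hunk 1: at line 3 remove [xiq,eeu] add [otr] -> 9 lines: hgij jkbn wbqk lmr otr hnfkh csys dnt vou
Hunk 2: at line 6 remove [csys,dnt] add [iivk,juzrw,eed] -> 10 lines: hgij jkbn wbqk lmr otr hnfkh iivk juzrw eed vou
Hunk 3: at line 2 remove [lmr] add [vcbd] -> 10 lines: hgij jkbn wbqk vcbd otr hnfkh iivk juzrw eed vou
Hunk 4: at line 4 remove [hnfkh,iivk,juzrw] add [rgb,oxuc] -> 9 lines: hgij jkbn wbqk vcbd otr rgb oxuc eed vou
Hunk 5: at line 3 remove [vcbd] add [slff,axtb] -> 10 lines: hgij jkbn wbqk slff axtb otr rgb oxuc eed vou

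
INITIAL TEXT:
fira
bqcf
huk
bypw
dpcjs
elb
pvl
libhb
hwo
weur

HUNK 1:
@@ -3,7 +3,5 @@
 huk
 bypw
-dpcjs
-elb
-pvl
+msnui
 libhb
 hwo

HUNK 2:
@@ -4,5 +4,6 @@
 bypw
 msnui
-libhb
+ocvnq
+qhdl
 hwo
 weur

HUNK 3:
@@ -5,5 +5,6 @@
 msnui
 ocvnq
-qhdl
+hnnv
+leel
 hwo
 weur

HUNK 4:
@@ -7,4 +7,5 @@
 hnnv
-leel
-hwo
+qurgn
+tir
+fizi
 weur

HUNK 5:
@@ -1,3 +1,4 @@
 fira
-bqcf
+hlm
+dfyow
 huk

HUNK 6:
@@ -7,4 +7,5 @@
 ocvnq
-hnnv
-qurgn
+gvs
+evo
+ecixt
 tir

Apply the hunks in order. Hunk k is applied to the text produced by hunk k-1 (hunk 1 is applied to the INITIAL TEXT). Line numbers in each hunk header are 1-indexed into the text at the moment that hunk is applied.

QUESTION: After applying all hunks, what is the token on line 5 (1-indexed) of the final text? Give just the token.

Answer: bypw

Derivation:
Hunk 1: at line 3 remove [dpcjs,elb,pvl] add [msnui] -> 8 lines: fira bqcf huk bypw msnui libhb hwo weur
Hunk 2: at line 4 remove [libhb] add [ocvnq,qhdl] -> 9 lines: fira bqcf huk bypw msnui ocvnq qhdl hwo weur
Hunk 3: at line 5 remove [qhdl] add [hnnv,leel] -> 10 lines: fira bqcf huk bypw msnui ocvnq hnnv leel hwo weur
Hunk 4: at line 7 remove [leel,hwo] add [qurgn,tir,fizi] -> 11 lines: fira bqcf huk bypw msnui ocvnq hnnv qurgn tir fizi weur
Hunk 5: at line 1 remove [bqcf] add [hlm,dfyow] -> 12 lines: fira hlm dfyow huk bypw msnui ocvnq hnnv qurgn tir fizi weur
Hunk 6: at line 7 remove [hnnv,qurgn] add [gvs,evo,ecixt] -> 13 lines: fira hlm dfyow huk bypw msnui ocvnq gvs evo ecixt tir fizi weur
Final line 5: bypw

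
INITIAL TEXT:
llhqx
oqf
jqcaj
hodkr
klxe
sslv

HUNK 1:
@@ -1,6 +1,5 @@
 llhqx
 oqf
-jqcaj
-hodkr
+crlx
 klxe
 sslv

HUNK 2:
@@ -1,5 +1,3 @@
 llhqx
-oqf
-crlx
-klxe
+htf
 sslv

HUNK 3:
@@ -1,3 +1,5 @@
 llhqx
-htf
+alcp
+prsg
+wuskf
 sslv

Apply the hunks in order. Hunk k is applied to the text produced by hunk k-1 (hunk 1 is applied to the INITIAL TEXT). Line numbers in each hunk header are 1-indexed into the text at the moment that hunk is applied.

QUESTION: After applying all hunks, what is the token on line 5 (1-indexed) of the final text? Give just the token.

Answer: sslv

Derivation:
Hunk 1: at line 1 remove [jqcaj,hodkr] add [crlx] -> 5 lines: llhqx oqf crlx klxe sslv
Hunk 2: at line 1 remove [oqf,crlx,klxe] add [htf] -> 3 lines: llhqx htf sslv
Hunk 3: at line 1 remove [htf] add [alcp,prsg,wuskf] -> 5 lines: llhqx alcp prsg wuskf sslv
Final line 5: sslv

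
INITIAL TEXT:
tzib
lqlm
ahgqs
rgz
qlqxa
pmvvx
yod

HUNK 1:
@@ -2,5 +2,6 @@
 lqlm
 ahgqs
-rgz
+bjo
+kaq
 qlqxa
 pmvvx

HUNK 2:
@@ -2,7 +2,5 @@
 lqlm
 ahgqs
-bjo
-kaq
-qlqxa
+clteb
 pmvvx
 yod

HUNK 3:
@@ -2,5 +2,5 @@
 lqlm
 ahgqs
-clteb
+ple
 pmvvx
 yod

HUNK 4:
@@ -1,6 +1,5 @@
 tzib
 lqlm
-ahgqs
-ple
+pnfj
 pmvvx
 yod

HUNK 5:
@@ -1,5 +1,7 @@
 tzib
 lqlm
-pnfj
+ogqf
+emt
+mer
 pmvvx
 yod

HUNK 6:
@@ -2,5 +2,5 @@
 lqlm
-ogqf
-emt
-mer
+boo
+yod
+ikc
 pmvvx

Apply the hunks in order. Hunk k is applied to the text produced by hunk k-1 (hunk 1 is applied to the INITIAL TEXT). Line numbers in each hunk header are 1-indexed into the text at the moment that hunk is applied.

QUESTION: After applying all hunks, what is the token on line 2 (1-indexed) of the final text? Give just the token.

Answer: lqlm

Derivation:
Hunk 1: at line 2 remove [rgz] add [bjo,kaq] -> 8 lines: tzib lqlm ahgqs bjo kaq qlqxa pmvvx yod
Hunk 2: at line 2 remove [bjo,kaq,qlqxa] add [clteb] -> 6 lines: tzib lqlm ahgqs clteb pmvvx yod
Hunk 3: at line 2 remove [clteb] add [ple] -> 6 lines: tzib lqlm ahgqs ple pmvvx yod
Hunk 4: at line 1 remove [ahgqs,ple] add [pnfj] -> 5 lines: tzib lqlm pnfj pmvvx yod
Hunk 5: at line 1 remove [pnfj] add [ogqf,emt,mer] -> 7 lines: tzib lqlm ogqf emt mer pmvvx yod
Hunk 6: at line 2 remove [ogqf,emt,mer] add [boo,yod,ikc] -> 7 lines: tzib lqlm boo yod ikc pmvvx yod
Final line 2: lqlm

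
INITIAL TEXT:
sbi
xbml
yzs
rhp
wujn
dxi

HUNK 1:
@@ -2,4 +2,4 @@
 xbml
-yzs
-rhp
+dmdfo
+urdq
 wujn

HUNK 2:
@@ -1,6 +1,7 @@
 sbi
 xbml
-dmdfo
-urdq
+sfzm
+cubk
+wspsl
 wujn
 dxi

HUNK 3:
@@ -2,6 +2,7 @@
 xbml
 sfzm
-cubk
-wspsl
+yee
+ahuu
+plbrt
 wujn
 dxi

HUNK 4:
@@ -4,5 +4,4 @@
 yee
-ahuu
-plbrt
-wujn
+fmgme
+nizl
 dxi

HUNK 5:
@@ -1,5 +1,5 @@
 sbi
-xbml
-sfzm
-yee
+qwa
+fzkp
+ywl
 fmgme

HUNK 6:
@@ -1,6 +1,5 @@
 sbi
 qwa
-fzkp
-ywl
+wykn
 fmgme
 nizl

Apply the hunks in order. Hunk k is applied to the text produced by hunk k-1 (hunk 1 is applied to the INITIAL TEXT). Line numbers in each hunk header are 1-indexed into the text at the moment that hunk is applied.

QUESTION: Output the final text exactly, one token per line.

Answer: sbi
qwa
wykn
fmgme
nizl
dxi

Derivation:
Hunk 1: at line 2 remove [yzs,rhp] add [dmdfo,urdq] -> 6 lines: sbi xbml dmdfo urdq wujn dxi
Hunk 2: at line 1 remove [dmdfo,urdq] add [sfzm,cubk,wspsl] -> 7 lines: sbi xbml sfzm cubk wspsl wujn dxi
Hunk 3: at line 2 remove [cubk,wspsl] add [yee,ahuu,plbrt] -> 8 lines: sbi xbml sfzm yee ahuu plbrt wujn dxi
Hunk 4: at line 4 remove [ahuu,plbrt,wujn] add [fmgme,nizl] -> 7 lines: sbi xbml sfzm yee fmgme nizl dxi
Hunk 5: at line 1 remove [xbml,sfzm,yee] add [qwa,fzkp,ywl] -> 7 lines: sbi qwa fzkp ywl fmgme nizl dxi
Hunk 6: at line 1 remove [fzkp,ywl] add [wykn] -> 6 lines: sbi qwa wykn fmgme nizl dxi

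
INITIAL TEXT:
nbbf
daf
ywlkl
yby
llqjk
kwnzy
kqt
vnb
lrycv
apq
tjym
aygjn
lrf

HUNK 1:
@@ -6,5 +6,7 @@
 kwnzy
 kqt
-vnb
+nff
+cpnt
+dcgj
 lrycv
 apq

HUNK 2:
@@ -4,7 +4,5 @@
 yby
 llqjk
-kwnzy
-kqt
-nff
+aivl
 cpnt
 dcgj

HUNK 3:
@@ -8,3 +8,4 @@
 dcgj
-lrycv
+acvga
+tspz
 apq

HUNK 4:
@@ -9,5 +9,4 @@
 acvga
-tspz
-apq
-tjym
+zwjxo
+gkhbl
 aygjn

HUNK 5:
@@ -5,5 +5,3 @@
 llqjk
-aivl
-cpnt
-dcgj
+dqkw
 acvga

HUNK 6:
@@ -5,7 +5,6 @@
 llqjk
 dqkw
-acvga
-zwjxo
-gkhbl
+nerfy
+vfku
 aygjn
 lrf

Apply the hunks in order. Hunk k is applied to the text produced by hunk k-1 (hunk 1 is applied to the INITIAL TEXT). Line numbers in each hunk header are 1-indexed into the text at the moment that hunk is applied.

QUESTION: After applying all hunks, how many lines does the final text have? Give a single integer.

Hunk 1: at line 6 remove [vnb] add [nff,cpnt,dcgj] -> 15 lines: nbbf daf ywlkl yby llqjk kwnzy kqt nff cpnt dcgj lrycv apq tjym aygjn lrf
Hunk 2: at line 4 remove [kwnzy,kqt,nff] add [aivl] -> 13 lines: nbbf daf ywlkl yby llqjk aivl cpnt dcgj lrycv apq tjym aygjn lrf
Hunk 3: at line 8 remove [lrycv] add [acvga,tspz] -> 14 lines: nbbf daf ywlkl yby llqjk aivl cpnt dcgj acvga tspz apq tjym aygjn lrf
Hunk 4: at line 9 remove [tspz,apq,tjym] add [zwjxo,gkhbl] -> 13 lines: nbbf daf ywlkl yby llqjk aivl cpnt dcgj acvga zwjxo gkhbl aygjn lrf
Hunk 5: at line 5 remove [aivl,cpnt,dcgj] add [dqkw] -> 11 lines: nbbf daf ywlkl yby llqjk dqkw acvga zwjxo gkhbl aygjn lrf
Hunk 6: at line 5 remove [acvga,zwjxo,gkhbl] add [nerfy,vfku] -> 10 lines: nbbf daf ywlkl yby llqjk dqkw nerfy vfku aygjn lrf
Final line count: 10

Answer: 10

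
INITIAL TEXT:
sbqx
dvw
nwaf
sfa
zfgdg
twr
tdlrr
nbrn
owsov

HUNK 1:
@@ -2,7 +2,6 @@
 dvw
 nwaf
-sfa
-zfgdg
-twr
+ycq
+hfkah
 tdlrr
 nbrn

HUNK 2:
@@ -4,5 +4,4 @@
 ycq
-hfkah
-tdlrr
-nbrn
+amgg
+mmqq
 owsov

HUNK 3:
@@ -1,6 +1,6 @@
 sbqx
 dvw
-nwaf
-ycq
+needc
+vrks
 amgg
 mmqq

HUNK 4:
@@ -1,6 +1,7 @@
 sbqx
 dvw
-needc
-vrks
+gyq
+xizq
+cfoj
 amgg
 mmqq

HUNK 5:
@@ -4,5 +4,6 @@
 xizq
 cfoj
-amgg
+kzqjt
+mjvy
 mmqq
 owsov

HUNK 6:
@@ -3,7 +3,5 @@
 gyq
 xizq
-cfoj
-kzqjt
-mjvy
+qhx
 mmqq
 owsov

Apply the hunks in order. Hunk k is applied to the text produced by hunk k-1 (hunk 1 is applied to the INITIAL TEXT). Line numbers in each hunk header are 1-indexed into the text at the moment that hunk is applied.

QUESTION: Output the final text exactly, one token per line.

Answer: sbqx
dvw
gyq
xizq
qhx
mmqq
owsov

Derivation:
Hunk 1: at line 2 remove [sfa,zfgdg,twr] add [ycq,hfkah] -> 8 lines: sbqx dvw nwaf ycq hfkah tdlrr nbrn owsov
Hunk 2: at line 4 remove [hfkah,tdlrr,nbrn] add [amgg,mmqq] -> 7 lines: sbqx dvw nwaf ycq amgg mmqq owsov
Hunk 3: at line 1 remove [nwaf,ycq] add [needc,vrks] -> 7 lines: sbqx dvw needc vrks amgg mmqq owsov
Hunk 4: at line 1 remove [needc,vrks] add [gyq,xizq,cfoj] -> 8 lines: sbqx dvw gyq xizq cfoj amgg mmqq owsov
Hunk 5: at line 4 remove [amgg] add [kzqjt,mjvy] -> 9 lines: sbqx dvw gyq xizq cfoj kzqjt mjvy mmqq owsov
Hunk 6: at line 3 remove [cfoj,kzqjt,mjvy] add [qhx] -> 7 lines: sbqx dvw gyq xizq qhx mmqq owsov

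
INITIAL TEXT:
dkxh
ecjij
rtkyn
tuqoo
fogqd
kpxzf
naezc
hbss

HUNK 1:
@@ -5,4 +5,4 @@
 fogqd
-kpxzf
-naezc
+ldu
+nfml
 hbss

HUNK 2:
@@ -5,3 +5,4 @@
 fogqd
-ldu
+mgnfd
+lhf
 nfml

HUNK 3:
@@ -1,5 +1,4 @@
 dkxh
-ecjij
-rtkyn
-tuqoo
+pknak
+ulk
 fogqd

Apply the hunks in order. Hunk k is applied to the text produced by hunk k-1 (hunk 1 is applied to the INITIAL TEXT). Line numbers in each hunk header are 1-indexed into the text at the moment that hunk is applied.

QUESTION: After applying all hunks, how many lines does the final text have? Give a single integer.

Hunk 1: at line 5 remove [kpxzf,naezc] add [ldu,nfml] -> 8 lines: dkxh ecjij rtkyn tuqoo fogqd ldu nfml hbss
Hunk 2: at line 5 remove [ldu] add [mgnfd,lhf] -> 9 lines: dkxh ecjij rtkyn tuqoo fogqd mgnfd lhf nfml hbss
Hunk 3: at line 1 remove [ecjij,rtkyn,tuqoo] add [pknak,ulk] -> 8 lines: dkxh pknak ulk fogqd mgnfd lhf nfml hbss
Final line count: 8

Answer: 8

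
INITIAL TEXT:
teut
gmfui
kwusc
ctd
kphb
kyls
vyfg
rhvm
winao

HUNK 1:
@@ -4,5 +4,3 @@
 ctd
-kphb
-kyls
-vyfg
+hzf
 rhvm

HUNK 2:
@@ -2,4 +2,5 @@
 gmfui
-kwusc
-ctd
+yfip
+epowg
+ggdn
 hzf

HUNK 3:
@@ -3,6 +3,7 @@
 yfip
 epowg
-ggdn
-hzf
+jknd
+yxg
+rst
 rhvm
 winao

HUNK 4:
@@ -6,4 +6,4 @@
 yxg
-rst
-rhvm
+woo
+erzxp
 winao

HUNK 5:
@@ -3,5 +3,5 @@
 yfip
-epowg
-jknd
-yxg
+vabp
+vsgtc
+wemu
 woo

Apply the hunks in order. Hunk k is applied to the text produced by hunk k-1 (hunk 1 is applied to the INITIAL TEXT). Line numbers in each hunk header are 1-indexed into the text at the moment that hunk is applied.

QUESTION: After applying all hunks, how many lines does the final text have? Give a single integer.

Hunk 1: at line 4 remove [kphb,kyls,vyfg] add [hzf] -> 7 lines: teut gmfui kwusc ctd hzf rhvm winao
Hunk 2: at line 2 remove [kwusc,ctd] add [yfip,epowg,ggdn] -> 8 lines: teut gmfui yfip epowg ggdn hzf rhvm winao
Hunk 3: at line 3 remove [ggdn,hzf] add [jknd,yxg,rst] -> 9 lines: teut gmfui yfip epowg jknd yxg rst rhvm winao
Hunk 4: at line 6 remove [rst,rhvm] add [woo,erzxp] -> 9 lines: teut gmfui yfip epowg jknd yxg woo erzxp winao
Hunk 5: at line 3 remove [epowg,jknd,yxg] add [vabp,vsgtc,wemu] -> 9 lines: teut gmfui yfip vabp vsgtc wemu woo erzxp winao
Final line count: 9

Answer: 9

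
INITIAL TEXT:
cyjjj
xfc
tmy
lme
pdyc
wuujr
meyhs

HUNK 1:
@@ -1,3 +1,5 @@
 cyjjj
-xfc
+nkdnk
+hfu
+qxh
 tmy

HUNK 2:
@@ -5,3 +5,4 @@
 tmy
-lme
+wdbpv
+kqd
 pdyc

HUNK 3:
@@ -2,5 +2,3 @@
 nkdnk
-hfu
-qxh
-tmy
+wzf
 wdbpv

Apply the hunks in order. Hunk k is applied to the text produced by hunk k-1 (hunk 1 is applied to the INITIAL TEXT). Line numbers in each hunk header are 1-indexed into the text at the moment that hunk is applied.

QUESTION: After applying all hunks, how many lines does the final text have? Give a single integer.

Answer: 8

Derivation:
Hunk 1: at line 1 remove [xfc] add [nkdnk,hfu,qxh] -> 9 lines: cyjjj nkdnk hfu qxh tmy lme pdyc wuujr meyhs
Hunk 2: at line 5 remove [lme] add [wdbpv,kqd] -> 10 lines: cyjjj nkdnk hfu qxh tmy wdbpv kqd pdyc wuujr meyhs
Hunk 3: at line 2 remove [hfu,qxh,tmy] add [wzf] -> 8 lines: cyjjj nkdnk wzf wdbpv kqd pdyc wuujr meyhs
Final line count: 8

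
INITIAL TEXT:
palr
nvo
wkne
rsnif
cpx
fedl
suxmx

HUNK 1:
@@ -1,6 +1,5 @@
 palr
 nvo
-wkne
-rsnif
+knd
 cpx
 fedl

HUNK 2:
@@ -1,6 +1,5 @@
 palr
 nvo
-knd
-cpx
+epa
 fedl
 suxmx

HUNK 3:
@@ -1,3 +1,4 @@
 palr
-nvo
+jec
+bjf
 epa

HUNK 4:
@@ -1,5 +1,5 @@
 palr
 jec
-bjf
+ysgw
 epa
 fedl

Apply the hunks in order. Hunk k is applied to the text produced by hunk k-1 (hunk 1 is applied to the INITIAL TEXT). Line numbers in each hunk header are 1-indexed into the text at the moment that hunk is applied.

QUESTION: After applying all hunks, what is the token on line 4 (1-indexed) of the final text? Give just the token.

Answer: epa

Derivation:
Hunk 1: at line 1 remove [wkne,rsnif] add [knd] -> 6 lines: palr nvo knd cpx fedl suxmx
Hunk 2: at line 1 remove [knd,cpx] add [epa] -> 5 lines: palr nvo epa fedl suxmx
Hunk 3: at line 1 remove [nvo] add [jec,bjf] -> 6 lines: palr jec bjf epa fedl suxmx
Hunk 4: at line 1 remove [bjf] add [ysgw] -> 6 lines: palr jec ysgw epa fedl suxmx
Final line 4: epa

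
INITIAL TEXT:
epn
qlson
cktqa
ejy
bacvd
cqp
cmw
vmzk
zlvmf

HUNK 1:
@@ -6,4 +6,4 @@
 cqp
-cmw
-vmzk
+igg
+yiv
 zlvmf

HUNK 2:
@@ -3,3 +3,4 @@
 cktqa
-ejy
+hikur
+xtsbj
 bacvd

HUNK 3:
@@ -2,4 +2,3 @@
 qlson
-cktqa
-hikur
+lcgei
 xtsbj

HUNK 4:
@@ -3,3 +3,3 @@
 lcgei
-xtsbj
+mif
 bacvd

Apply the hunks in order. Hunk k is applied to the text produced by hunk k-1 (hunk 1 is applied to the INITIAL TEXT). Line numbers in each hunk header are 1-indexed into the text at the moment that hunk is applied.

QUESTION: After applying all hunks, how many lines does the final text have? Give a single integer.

Hunk 1: at line 6 remove [cmw,vmzk] add [igg,yiv] -> 9 lines: epn qlson cktqa ejy bacvd cqp igg yiv zlvmf
Hunk 2: at line 3 remove [ejy] add [hikur,xtsbj] -> 10 lines: epn qlson cktqa hikur xtsbj bacvd cqp igg yiv zlvmf
Hunk 3: at line 2 remove [cktqa,hikur] add [lcgei] -> 9 lines: epn qlson lcgei xtsbj bacvd cqp igg yiv zlvmf
Hunk 4: at line 3 remove [xtsbj] add [mif] -> 9 lines: epn qlson lcgei mif bacvd cqp igg yiv zlvmf
Final line count: 9

Answer: 9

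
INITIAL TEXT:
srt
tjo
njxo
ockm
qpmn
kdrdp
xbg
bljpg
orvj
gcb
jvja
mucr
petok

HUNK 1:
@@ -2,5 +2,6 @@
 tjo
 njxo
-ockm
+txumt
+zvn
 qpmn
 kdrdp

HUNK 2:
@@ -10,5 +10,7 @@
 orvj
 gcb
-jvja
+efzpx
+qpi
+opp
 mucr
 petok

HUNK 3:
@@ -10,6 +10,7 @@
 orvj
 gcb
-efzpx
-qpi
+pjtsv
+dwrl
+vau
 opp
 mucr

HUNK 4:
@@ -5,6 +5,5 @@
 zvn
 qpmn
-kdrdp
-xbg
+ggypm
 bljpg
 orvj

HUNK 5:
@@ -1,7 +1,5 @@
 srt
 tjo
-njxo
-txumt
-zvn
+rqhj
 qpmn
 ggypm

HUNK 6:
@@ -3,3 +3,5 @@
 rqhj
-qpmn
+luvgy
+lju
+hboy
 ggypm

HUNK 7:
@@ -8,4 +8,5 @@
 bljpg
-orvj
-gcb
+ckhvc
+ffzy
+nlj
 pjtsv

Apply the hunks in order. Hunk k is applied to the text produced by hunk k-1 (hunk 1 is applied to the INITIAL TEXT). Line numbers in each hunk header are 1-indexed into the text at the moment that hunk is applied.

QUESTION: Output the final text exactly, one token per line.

Hunk 1: at line 2 remove [ockm] add [txumt,zvn] -> 14 lines: srt tjo njxo txumt zvn qpmn kdrdp xbg bljpg orvj gcb jvja mucr petok
Hunk 2: at line 10 remove [jvja] add [efzpx,qpi,opp] -> 16 lines: srt tjo njxo txumt zvn qpmn kdrdp xbg bljpg orvj gcb efzpx qpi opp mucr petok
Hunk 3: at line 10 remove [efzpx,qpi] add [pjtsv,dwrl,vau] -> 17 lines: srt tjo njxo txumt zvn qpmn kdrdp xbg bljpg orvj gcb pjtsv dwrl vau opp mucr petok
Hunk 4: at line 5 remove [kdrdp,xbg] add [ggypm] -> 16 lines: srt tjo njxo txumt zvn qpmn ggypm bljpg orvj gcb pjtsv dwrl vau opp mucr petok
Hunk 5: at line 1 remove [njxo,txumt,zvn] add [rqhj] -> 14 lines: srt tjo rqhj qpmn ggypm bljpg orvj gcb pjtsv dwrl vau opp mucr petok
Hunk 6: at line 3 remove [qpmn] add [luvgy,lju,hboy] -> 16 lines: srt tjo rqhj luvgy lju hboy ggypm bljpg orvj gcb pjtsv dwrl vau opp mucr petok
Hunk 7: at line 8 remove [orvj,gcb] add [ckhvc,ffzy,nlj] -> 17 lines: srt tjo rqhj luvgy lju hboy ggypm bljpg ckhvc ffzy nlj pjtsv dwrl vau opp mucr petok

Answer: srt
tjo
rqhj
luvgy
lju
hboy
ggypm
bljpg
ckhvc
ffzy
nlj
pjtsv
dwrl
vau
opp
mucr
petok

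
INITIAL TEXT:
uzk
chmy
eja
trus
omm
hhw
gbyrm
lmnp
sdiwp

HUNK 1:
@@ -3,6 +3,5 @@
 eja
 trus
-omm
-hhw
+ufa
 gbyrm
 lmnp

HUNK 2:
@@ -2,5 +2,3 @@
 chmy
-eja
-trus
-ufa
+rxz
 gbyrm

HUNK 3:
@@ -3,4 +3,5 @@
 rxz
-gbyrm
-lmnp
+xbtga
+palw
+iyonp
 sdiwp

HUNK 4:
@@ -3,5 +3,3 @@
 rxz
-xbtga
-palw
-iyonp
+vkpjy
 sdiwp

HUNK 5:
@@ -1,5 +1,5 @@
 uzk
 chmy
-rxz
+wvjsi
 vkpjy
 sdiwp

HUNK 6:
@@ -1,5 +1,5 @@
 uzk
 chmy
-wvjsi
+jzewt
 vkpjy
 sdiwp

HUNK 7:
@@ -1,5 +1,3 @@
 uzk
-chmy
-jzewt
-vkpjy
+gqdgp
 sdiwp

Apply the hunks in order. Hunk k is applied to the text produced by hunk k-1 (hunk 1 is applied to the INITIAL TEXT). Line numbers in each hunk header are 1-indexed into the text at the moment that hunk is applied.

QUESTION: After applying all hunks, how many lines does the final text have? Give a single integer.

Answer: 3

Derivation:
Hunk 1: at line 3 remove [omm,hhw] add [ufa] -> 8 lines: uzk chmy eja trus ufa gbyrm lmnp sdiwp
Hunk 2: at line 2 remove [eja,trus,ufa] add [rxz] -> 6 lines: uzk chmy rxz gbyrm lmnp sdiwp
Hunk 3: at line 3 remove [gbyrm,lmnp] add [xbtga,palw,iyonp] -> 7 lines: uzk chmy rxz xbtga palw iyonp sdiwp
Hunk 4: at line 3 remove [xbtga,palw,iyonp] add [vkpjy] -> 5 lines: uzk chmy rxz vkpjy sdiwp
Hunk 5: at line 1 remove [rxz] add [wvjsi] -> 5 lines: uzk chmy wvjsi vkpjy sdiwp
Hunk 6: at line 1 remove [wvjsi] add [jzewt] -> 5 lines: uzk chmy jzewt vkpjy sdiwp
Hunk 7: at line 1 remove [chmy,jzewt,vkpjy] add [gqdgp] -> 3 lines: uzk gqdgp sdiwp
Final line count: 3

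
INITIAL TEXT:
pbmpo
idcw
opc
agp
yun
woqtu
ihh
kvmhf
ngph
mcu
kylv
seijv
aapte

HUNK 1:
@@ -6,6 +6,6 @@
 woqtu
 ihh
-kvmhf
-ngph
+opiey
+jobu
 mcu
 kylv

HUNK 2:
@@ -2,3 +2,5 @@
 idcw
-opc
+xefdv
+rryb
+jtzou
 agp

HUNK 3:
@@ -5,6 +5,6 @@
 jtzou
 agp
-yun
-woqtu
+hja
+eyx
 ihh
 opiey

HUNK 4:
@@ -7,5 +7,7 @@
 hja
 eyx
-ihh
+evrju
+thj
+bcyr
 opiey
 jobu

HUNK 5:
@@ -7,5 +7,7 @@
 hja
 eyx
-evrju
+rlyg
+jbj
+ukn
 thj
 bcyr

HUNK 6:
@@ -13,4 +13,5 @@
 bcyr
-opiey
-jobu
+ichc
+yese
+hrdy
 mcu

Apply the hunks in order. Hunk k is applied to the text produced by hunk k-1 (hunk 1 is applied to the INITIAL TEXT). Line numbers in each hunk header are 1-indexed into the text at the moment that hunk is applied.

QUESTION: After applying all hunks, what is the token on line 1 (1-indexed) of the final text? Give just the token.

Hunk 1: at line 6 remove [kvmhf,ngph] add [opiey,jobu] -> 13 lines: pbmpo idcw opc agp yun woqtu ihh opiey jobu mcu kylv seijv aapte
Hunk 2: at line 2 remove [opc] add [xefdv,rryb,jtzou] -> 15 lines: pbmpo idcw xefdv rryb jtzou agp yun woqtu ihh opiey jobu mcu kylv seijv aapte
Hunk 3: at line 5 remove [yun,woqtu] add [hja,eyx] -> 15 lines: pbmpo idcw xefdv rryb jtzou agp hja eyx ihh opiey jobu mcu kylv seijv aapte
Hunk 4: at line 7 remove [ihh] add [evrju,thj,bcyr] -> 17 lines: pbmpo idcw xefdv rryb jtzou agp hja eyx evrju thj bcyr opiey jobu mcu kylv seijv aapte
Hunk 5: at line 7 remove [evrju] add [rlyg,jbj,ukn] -> 19 lines: pbmpo idcw xefdv rryb jtzou agp hja eyx rlyg jbj ukn thj bcyr opiey jobu mcu kylv seijv aapte
Hunk 6: at line 13 remove [opiey,jobu] add [ichc,yese,hrdy] -> 20 lines: pbmpo idcw xefdv rryb jtzou agp hja eyx rlyg jbj ukn thj bcyr ichc yese hrdy mcu kylv seijv aapte
Final line 1: pbmpo

Answer: pbmpo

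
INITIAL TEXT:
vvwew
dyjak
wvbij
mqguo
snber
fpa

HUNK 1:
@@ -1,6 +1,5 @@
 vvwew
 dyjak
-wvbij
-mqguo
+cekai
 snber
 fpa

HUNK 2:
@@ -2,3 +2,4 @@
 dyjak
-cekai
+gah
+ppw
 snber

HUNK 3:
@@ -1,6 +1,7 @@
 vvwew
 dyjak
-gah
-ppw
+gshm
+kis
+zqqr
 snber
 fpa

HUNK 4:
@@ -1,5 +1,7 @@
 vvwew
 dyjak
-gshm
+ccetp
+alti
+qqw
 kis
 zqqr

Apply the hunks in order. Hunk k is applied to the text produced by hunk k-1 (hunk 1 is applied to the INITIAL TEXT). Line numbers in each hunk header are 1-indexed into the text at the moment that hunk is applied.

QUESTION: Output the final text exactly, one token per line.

Answer: vvwew
dyjak
ccetp
alti
qqw
kis
zqqr
snber
fpa

Derivation:
Hunk 1: at line 1 remove [wvbij,mqguo] add [cekai] -> 5 lines: vvwew dyjak cekai snber fpa
Hunk 2: at line 2 remove [cekai] add [gah,ppw] -> 6 lines: vvwew dyjak gah ppw snber fpa
Hunk 3: at line 1 remove [gah,ppw] add [gshm,kis,zqqr] -> 7 lines: vvwew dyjak gshm kis zqqr snber fpa
Hunk 4: at line 1 remove [gshm] add [ccetp,alti,qqw] -> 9 lines: vvwew dyjak ccetp alti qqw kis zqqr snber fpa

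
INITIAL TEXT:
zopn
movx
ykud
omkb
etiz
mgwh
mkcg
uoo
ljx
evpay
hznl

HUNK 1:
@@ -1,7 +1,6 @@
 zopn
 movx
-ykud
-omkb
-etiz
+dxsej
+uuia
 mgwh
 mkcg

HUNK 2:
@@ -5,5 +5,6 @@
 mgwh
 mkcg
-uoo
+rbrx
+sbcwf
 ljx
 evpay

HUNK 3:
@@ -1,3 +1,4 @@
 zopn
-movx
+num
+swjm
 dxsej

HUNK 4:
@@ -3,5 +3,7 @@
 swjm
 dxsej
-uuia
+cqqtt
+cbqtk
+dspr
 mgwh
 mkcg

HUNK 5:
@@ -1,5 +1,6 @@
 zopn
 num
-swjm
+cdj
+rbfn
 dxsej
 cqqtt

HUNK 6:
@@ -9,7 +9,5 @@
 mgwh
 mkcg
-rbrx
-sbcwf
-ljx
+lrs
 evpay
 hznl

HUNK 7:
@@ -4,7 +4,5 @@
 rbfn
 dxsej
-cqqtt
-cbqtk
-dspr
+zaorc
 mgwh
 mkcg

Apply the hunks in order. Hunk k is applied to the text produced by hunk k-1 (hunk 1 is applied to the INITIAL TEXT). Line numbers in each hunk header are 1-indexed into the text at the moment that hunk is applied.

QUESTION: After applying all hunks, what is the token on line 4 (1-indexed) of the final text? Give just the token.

Answer: rbfn

Derivation:
Hunk 1: at line 1 remove [ykud,omkb,etiz] add [dxsej,uuia] -> 10 lines: zopn movx dxsej uuia mgwh mkcg uoo ljx evpay hznl
Hunk 2: at line 5 remove [uoo] add [rbrx,sbcwf] -> 11 lines: zopn movx dxsej uuia mgwh mkcg rbrx sbcwf ljx evpay hznl
Hunk 3: at line 1 remove [movx] add [num,swjm] -> 12 lines: zopn num swjm dxsej uuia mgwh mkcg rbrx sbcwf ljx evpay hznl
Hunk 4: at line 3 remove [uuia] add [cqqtt,cbqtk,dspr] -> 14 lines: zopn num swjm dxsej cqqtt cbqtk dspr mgwh mkcg rbrx sbcwf ljx evpay hznl
Hunk 5: at line 1 remove [swjm] add [cdj,rbfn] -> 15 lines: zopn num cdj rbfn dxsej cqqtt cbqtk dspr mgwh mkcg rbrx sbcwf ljx evpay hznl
Hunk 6: at line 9 remove [rbrx,sbcwf,ljx] add [lrs] -> 13 lines: zopn num cdj rbfn dxsej cqqtt cbqtk dspr mgwh mkcg lrs evpay hznl
Hunk 7: at line 4 remove [cqqtt,cbqtk,dspr] add [zaorc] -> 11 lines: zopn num cdj rbfn dxsej zaorc mgwh mkcg lrs evpay hznl
Final line 4: rbfn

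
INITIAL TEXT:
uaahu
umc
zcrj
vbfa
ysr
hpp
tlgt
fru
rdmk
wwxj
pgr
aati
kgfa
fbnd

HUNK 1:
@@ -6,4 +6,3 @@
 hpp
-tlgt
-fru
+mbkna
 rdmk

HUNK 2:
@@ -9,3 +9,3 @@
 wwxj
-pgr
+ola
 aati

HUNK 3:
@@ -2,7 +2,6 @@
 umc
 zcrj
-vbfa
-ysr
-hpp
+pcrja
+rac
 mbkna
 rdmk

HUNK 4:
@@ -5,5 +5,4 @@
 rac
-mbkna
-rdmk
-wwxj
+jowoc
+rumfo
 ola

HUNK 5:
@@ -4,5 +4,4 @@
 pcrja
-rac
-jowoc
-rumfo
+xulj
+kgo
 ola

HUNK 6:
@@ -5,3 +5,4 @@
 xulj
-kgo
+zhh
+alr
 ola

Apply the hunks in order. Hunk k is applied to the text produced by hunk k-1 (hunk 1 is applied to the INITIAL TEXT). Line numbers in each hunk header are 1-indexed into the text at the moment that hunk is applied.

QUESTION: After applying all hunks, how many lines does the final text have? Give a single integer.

Answer: 11

Derivation:
Hunk 1: at line 6 remove [tlgt,fru] add [mbkna] -> 13 lines: uaahu umc zcrj vbfa ysr hpp mbkna rdmk wwxj pgr aati kgfa fbnd
Hunk 2: at line 9 remove [pgr] add [ola] -> 13 lines: uaahu umc zcrj vbfa ysr hpp mbkna rdmk wwxj ola aati kgfa fbnd
Hunk 3: at line 2 remove [vbfa,ysr,hpp] add [pcrja,rac] -> 12 lines: uaahu umc zcrj pcrja rac mbkna rdmk wwxj ola aati kgfa fbnd
Hunk 4: at line 5 remove [mbkna,rdmk,wwxj] add [jowoc,rumfo] -> 11 lines: uaahu umc zcrj pcrja rac jowoc rumfo ola aati kgfa fbnd
Hunk 5: at line 4 remove [rac,jowoc,rumfo] add [xulj,kgo] -> 10 lines: uaahu umc zcrj pcrja xulj kgo ola aati kgfa fbnd
Hunk 6: at line 5 remove [kgo] add [zhh,alr] -> 11 lines: uaahu umc zcrj pcrja xulj zhh alr ola aati kgfa fbnd
Final line count: 11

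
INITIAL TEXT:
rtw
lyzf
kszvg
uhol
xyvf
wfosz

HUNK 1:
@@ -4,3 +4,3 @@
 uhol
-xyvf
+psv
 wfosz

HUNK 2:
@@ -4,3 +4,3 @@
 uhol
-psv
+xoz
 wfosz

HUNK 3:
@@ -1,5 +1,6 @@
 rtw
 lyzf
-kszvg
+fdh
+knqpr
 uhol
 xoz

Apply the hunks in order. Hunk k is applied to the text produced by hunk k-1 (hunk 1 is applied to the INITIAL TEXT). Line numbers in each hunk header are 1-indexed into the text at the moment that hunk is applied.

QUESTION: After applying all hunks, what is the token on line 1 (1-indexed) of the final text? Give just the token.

Answer: rtw

Derivation:
Hunk 1: at line 4 remove [xyvf] add [psv] -> 6 lines: rtw lyzf kszvg uhol psv wfosz
Hunk 2: at line 4 remove [psv] add [xoz] -> 6 lines: rtw lyzf kszvg uhol xoz wfosz
Hunk 3: at line 1 remove [kszvg] add [fdh,knqpr] -> 7 lines: rtw lyzf fdh knqpr uhol xoz wfosz
Final line 1: rtw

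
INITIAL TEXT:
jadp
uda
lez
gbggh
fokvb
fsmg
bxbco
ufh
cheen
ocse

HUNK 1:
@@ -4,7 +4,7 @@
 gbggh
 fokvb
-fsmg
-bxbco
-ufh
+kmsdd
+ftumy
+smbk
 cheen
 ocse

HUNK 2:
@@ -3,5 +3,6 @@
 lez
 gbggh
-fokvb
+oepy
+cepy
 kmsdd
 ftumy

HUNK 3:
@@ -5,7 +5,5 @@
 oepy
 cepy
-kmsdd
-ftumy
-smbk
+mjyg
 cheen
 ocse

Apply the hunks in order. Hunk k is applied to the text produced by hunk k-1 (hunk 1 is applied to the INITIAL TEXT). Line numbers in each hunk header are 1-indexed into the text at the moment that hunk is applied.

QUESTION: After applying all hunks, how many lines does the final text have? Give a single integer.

Answer: 9

Derivation:
Hunk 1: at line 4 remove [fsmg,bxbco,ufh] add [kmsdd,ftumy,smbk] -> 10 lines: jadp uda lez gbggh fokvb kmsdd ftumy smbk cheen ocse
Hunk 2: at line 3 remove [fokvb] add [oepy,cepy] -> 11 lines: jadp uda lez gbggh oepy cepy kmsdd ftumy smbk cheen ocse
Hunk 3: at line 5 remove [kmsdd,ftumy,smbk] add [mjyg] -> 9 lines: jadp uda lez gbggh oepy cepy mjyg cheen ocse
Final line count: 9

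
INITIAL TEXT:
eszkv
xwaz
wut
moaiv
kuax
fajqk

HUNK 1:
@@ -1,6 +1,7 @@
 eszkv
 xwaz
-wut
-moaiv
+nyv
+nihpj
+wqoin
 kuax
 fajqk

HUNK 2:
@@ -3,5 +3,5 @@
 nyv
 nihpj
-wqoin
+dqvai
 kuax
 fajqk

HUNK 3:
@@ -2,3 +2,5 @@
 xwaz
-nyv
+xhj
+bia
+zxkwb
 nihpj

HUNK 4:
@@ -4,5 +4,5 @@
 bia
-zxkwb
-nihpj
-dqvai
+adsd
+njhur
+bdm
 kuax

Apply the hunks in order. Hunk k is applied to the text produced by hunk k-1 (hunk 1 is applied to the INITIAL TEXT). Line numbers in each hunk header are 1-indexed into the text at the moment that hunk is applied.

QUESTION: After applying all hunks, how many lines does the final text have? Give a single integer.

Hunk 1: at line 1 remove [wut,moaiv] add [nyv,nihpj,wqoin] -> 7 lines: eszkv xwaz nyv nihpj wqoin kuax fajqk
Hunk 2: at line 3 remove [wqoin] add [dqvai] -> 7 lines: eszkv xwaz nyv nihpj dqvai kuax fajqk
Hunk 3: at line 2 remove [nyv] add [xhj,bia,zxkwb] -> 9 lines: eszkv xwaz xhj bia zxkwb nihpj dqvai kuax fajqk
Hunk 4: at line 4 remove [zxkwb,nihpj,dqvai] add [adsd,njhur,bdm] -> 9 lines: eszkv xwaz xhj bia adsd njhur bdm kuax fajqk
Final line count: 9

Answer: 9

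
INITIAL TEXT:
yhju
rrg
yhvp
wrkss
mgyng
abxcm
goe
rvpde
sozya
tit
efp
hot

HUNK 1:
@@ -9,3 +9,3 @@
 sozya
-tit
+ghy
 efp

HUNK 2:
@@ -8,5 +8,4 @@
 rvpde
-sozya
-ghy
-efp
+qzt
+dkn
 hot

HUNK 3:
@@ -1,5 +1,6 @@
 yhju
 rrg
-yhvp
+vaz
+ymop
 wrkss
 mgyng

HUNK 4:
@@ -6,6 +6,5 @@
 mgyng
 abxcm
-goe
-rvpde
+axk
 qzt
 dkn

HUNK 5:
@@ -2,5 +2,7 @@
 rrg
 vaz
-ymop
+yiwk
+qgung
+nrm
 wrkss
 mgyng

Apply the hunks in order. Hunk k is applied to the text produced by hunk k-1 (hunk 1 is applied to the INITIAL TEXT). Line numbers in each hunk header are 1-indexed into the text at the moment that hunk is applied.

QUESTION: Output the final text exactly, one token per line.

Answer: yhju
rrg
vaz
yiwk
qgung
nrm
wrkss
mgyng
abxcm
axk
qzt
dkn
hot

Derivation:
Hunk 1: at line 9 remove [tit] add [ghy] -> 12 lines: yhju rrg yhvp wrkss mgyng abxcm goe rvpde sozya ghy efp hot
Hunk 2: at line 8 remove [sozya,ghy,efp] add [qzt,dkn] -> 11 lines: yhju rrg yhvp wrkss mgyng abxcm goe rvpde qzt dkn hot
Hunk 3: at line 1 remove [yhvp] add [vaz,ymop] -> 12 lines: yhju rrg vaz ymop wrkss mgyng abxcm goe rvpde qzt dkn hot
Hunk 4: at line 6 remove [goe,rvpde] add [axk] -> 11 lines: yhju rrg vaz ymop wrkss mgyng abxcm axk qzt dkn hot
Hunk 5: at line 2 remove [ymop] add [yiwk,qgung,nrm] -> 13 lines: yhju rrg vaz yiwk qgung nrm wrkss mgyng abxcm axk qzt dkn hot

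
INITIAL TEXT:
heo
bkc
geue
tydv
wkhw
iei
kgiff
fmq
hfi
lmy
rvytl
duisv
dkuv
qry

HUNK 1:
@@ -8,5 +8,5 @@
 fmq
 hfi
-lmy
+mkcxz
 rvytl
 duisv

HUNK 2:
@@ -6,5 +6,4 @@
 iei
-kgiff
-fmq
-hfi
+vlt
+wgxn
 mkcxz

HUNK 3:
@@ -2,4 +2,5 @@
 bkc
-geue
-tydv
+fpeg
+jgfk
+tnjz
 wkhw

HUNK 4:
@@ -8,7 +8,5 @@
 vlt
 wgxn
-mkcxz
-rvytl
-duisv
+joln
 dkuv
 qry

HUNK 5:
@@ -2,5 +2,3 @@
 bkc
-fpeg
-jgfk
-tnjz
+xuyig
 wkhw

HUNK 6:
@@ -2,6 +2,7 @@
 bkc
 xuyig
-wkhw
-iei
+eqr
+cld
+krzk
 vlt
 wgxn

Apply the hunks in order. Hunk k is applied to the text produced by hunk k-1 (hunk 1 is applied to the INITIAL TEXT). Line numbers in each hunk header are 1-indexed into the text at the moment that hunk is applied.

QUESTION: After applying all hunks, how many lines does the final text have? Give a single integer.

Hunk 1: at line 8 remove [lmy] add [mkcxz] -> 14 lines: heo bkc geue tydv wkhw iei kgiff fmq hfi mkcxz rvytl duisv dkuv qry
Hunk 2: at line 6 remove [kgiff,fmq,hfi] add [vlt,wgxn] -> 13 lines: heo bkc geue tydv wkhw iei vlt wgxn mkcxz rvytl duisv dkuv qry
Hunk 3: at line 2 remove [geue,tydv] add [fpeg,jgfk,tnjz] -> 14 lines: heo bkc fpeg jgfk tnjz wkhw iei vlt wgxn mkcxz rvytl duisv dkuv qry
Hunk 4: at line 8 remove [mkcxz,rvytl,duisv] add [joln] -> 12 lines: heo bkc fpeg jgfk tnjz wkhw iei vlt wgxn joln dkuv qry
Hunk 5: at line 2 remove [fpeg,jgfk,tnjz] add [xuyig] -> 10 lines: heo bkc xuyig wkhw iei vlt wgxn joln dkuv qry
Hunk 6: at line 2 remove [wkhw,iei] add [eqr,cld,krzk] -> 11 lines: heo bkc xuyig eqr cld krzk vlt wgxn joln dkuv qry
Final line count: 11

Answer: 11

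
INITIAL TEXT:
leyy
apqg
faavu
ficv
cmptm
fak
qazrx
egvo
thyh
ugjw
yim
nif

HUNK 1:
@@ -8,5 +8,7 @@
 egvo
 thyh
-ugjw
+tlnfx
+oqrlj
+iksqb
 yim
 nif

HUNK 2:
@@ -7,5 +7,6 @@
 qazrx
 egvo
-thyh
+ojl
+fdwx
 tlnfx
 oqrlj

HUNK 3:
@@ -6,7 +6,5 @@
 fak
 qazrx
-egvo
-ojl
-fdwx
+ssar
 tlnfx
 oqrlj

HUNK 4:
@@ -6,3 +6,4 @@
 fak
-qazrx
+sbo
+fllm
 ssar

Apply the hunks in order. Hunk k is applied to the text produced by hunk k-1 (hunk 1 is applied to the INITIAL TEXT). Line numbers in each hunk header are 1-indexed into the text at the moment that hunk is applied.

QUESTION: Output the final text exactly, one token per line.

Hunk 1: at line 8 remove [ugjw] add [tlnfx,oqrlj,iksqb] -> 14 lines: leyy apqg faavu ficv cmptm fak qazrx egvo thyh tlnfx oqrlj iksqb yim nif
Hunk 2: at line 7 remove [thyh] add [ojl,fdwx] -> 15 lines: leyy apqg faavu ficv cmptm fak qazrx egvo ojl fdwx tlnfx oqrlj iksqb yim nif
Hunk 3: at line 6 remove [egvo,ojl,fdwx] add [ssar] -> 13 lines: leyy apqg faavu ficv cmptm fak qazrx ssar tlnfx oqrlj iksqb yim nif
Hunk 4: at line 6 remove [qazrx] add [sbo,fllm] -> 14 lines: leyy apqg faavu ficv cmptm fak sbo fllm ssar tlnfx oqrlj iksqb yim nif

Answer: leyy
apqg
faavu
ficv
cmptm
fak
sbo
fllm
ssar
tlnfx
oqrlj
iksqb
yim
nif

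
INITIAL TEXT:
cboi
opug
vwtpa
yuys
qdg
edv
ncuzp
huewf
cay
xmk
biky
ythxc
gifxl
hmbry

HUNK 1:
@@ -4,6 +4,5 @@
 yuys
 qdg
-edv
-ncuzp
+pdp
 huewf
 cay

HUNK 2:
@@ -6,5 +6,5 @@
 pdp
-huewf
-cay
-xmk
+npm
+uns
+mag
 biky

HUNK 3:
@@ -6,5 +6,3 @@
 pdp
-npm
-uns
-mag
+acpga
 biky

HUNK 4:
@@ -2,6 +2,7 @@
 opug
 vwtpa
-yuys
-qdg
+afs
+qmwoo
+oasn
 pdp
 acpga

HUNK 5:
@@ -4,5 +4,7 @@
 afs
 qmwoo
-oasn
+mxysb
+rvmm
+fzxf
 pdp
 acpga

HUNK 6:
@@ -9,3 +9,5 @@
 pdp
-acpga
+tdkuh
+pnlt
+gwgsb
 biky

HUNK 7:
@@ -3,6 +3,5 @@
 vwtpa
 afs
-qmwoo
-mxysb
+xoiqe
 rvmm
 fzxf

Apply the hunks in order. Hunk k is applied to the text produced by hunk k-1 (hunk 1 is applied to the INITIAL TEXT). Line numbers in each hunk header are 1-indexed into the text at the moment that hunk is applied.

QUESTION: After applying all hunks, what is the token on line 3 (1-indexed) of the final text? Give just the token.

Hunk 1: at line 4 remove [edv,ncuzp] add [pdp] -> 13 lines: cboi opug vwtpa yuys qdg pdp huewf cay xmk biky ythxc gifxl hmbry
Hunk 2: at line 6 remove [huewf,cay,xmk] add [npm,uns,mag] -> 13 lines: cboi opug vwtpa yuys qdg pdp npm uns mag biky ythxc gifxl hmbry
Hunk 3: at line 6 remove [npm,uns,mag] add [acpga] -> 11 lines: cboi opug vwtpa yuys qdg pdp acpga biky ythxc gifxl hmbry
Hunk 4: at line 2 remove [yuys,qdg] add [afs,qmwoo,oasn] -> 12 lines: cboi opug vwtpa afs qmwoo oasn pdp acpga biky ythxc gifxl hmbry
Hunk 5: at line 4 remove [oasn] add [mxysb,rvmm,fzxf] -> 14 lines: cboi opug vwtpa afs qmwoo mxysb rvmm fzxf pdp acpga biky ythxc gifxl hmbry
Hunk 6: at line 9 remove [acpga] add [tdkuh,pnlt,gwgsb] -> 16 lines: cboi opug vwtpa afs qmwoo mxysb rvmm fzxf pdp tdkuh pnlt gwgsb biky ythxc gifxl hmbry
Hunk 7: at line 3 remove [qmwoo,mxysb] add [xoiqe] -> 15 lines: cboi opug vwtpa afs xoiqe rvmm fzxf pdp tdkuh pnlt gwgsb biky ythxc gifxl hmbry
Final line 3: vwtpa

Answer: vwtpa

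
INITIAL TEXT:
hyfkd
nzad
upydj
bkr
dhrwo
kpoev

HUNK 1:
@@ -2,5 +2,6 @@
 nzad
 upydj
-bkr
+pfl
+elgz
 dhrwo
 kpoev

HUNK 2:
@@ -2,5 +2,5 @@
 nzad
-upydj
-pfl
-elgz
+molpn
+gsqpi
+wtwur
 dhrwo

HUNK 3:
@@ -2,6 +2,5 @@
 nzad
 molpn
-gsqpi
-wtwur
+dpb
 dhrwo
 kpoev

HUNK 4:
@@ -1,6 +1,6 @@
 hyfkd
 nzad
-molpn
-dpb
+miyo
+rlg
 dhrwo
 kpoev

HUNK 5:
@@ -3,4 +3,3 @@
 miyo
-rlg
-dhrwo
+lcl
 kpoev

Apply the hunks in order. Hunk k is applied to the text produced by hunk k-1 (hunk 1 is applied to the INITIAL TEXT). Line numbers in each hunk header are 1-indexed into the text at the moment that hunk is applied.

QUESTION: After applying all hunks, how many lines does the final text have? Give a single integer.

Answer: 5

Derivation:
Hunk 1: at line 2 remove [bkr] add [pfl,elgz] -> 7 lines: hyfkd nzad upydj pfl elgz dhrwo kpoev
Hunk 2: at line 2 remove [upydj,pfl,elgz] add [molpn,gsqpi,wtwur] -> 7 lines: hyfkd nzad molpn gsqpi wtwur dhrwo kpoev
Hunk 3: at line 2 remove [gsqpi,wtwur] add [dpb] -> 6 lines: hyfkd nzad molpn dpb dhrwo kpoev
Hunk 4: at line 1 remove [molpn,dpb] add [miyo,rlg] -> 6 lines: hyfkd nzad miyo rlg dhrwo kpoev
Hunk 5: at line 3 remove [rlg,dhrwo] add [lcl] -> 5 lines: hyfkd nzad miyo lcl kpoev
Final line count: 5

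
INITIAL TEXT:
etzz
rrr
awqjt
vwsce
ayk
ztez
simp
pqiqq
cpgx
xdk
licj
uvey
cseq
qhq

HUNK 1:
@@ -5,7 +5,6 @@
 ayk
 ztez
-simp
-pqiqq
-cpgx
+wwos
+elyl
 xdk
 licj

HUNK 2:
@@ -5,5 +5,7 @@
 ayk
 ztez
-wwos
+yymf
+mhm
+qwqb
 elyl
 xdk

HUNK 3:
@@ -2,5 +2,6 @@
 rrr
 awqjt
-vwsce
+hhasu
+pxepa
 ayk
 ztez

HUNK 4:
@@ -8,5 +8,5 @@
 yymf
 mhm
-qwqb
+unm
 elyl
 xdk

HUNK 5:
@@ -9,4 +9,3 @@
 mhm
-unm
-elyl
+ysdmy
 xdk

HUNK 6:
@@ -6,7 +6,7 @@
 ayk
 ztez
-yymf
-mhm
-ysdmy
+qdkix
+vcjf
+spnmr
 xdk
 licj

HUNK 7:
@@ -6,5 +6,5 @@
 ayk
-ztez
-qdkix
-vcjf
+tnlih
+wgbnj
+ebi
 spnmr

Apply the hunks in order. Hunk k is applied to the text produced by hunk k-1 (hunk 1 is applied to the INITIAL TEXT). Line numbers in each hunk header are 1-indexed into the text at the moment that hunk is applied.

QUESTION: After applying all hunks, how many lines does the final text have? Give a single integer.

Hunk 1: at line 5 remove [simp,pqiqq,cpgx] add [wwos,elyl] -> 13 lines: etzz rrr awqjt vwsce ayk ztez wwos elyl xdk licj uvey cseq qhq
Hunk 2: at line 5 remove [wwos] add [yymf,mhm,qwqb] -> 15 lines: etzz rrr awqjt vwsce ayk ztez yymf mhm qwqb elyl xdk licj uvey cseq qhq
Hunk 3: at line 2 remove [vwsce] add [hhasu,pxepa] -> 16 lines: etzz rrr awqjt hhasu pxepa ayk ztez yymf mhm qwqb elyl xdk licj uvey cseq qhq
Hunk 4: at line 8 remove [qwqb] add [unm] -> 16 lines: etzz rrr awqjt hhasu pxepa ayk ztez yymf mhm unm elyl xdk licj uvey cseq qhq
Hunk 5: at line 9 remove [unm,elyl] add [ysdmy] -> 15 lines: etzz rrr awqjt hhasu pxepa ayk ztez yymf mhm ysdmy xdk licj uvey cseq qhq
Hunk 6: at line 6 remove [yymf,mhm,ysdmy] add [qdkix,vcjf,spnmr] -> 15 lines: etzz rrr awqjt hhasu pxepa ayk ztez qdkix vcjf spnmr xdk licj uvey cseq qhq
Hunk 7: at line 6 remove [ztez,qdkix,vcjf] add [tnlih,wgbnj,ebi] -> 15 lines: etzz rrr awqjt hhasu pxepa ayk tnlih wgbnj ebi spnmr xdk licj uvey cseq qhq
Final line count: 15

Answer: 15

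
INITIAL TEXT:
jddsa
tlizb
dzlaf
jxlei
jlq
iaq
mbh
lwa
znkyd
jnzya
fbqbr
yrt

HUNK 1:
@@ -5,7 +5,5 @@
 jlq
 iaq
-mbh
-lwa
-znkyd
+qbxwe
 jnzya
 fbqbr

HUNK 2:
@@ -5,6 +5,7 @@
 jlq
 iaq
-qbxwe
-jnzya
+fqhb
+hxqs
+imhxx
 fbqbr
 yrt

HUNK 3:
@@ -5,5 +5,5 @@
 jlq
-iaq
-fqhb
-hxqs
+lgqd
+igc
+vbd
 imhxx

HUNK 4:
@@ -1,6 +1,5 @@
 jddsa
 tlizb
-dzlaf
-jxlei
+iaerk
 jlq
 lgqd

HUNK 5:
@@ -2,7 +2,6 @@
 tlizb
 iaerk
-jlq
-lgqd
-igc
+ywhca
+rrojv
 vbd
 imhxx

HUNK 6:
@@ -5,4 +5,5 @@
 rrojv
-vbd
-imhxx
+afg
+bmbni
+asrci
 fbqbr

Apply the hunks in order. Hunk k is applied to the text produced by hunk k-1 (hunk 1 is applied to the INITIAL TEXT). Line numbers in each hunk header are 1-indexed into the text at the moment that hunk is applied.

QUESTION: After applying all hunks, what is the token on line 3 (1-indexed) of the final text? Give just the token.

Answer: iaerk

Derivation:
Hunk 1: at line 5 remove [mbh,lwa,znkyd] add [qbxwe] -> 10 lines: jddsa tlizb dzlaf jxlei jlq iaq qbxwe jnzya fbqbr yrt
Hunk 2: at line 5 remove [qbxwe,jnzya] add [fqhb,hxqs,imhxx] -> 11 lines: jddsa tlizb dzlaf jxlei jlq iaq fqhb hxqs imhxx fbqbr yrt
Hunk 3: at line 5 remove [iaq,fqhb,hxqs] add [lgqd,igc,vbd] -> 11 lines: jddsa tlizb dzlaf jxlei jlq lgqd igc vbd imhxx fbqbr yrt
Hunk 4: at line 1 remove [dzlaf,jxlei] add [iaerk] -> 10 lines: jddsa tlizb iaerk jlq lgqd igc vbd imhxx fbqbr yrt
Hunk 5: at line 2 remove [jlq,lgqd,igc] add [ywhca,rrojv] -> 9 lines: jddsa tlizb iaerk ywhca rrojv vbd imhxx fbqbr yrt
Hunk 6: at line 5 remove [vbd,imhxx] add [afg,bmbni,asrci] -> 10 lines: jddsa tlizb iaerk ywhca rrojv afg bmbni asrci fbqbr yrt
Final line 3: iaerk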